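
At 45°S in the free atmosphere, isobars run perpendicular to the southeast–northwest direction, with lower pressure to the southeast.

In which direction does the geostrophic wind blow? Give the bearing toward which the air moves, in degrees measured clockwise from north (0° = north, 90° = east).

The pressure-gradient force points toward the southeast (bearing 135°).
Geostrophic balance: in the Southern Hemisphere the Coriolis force deflects motion to the left, so the geostrophic wind blows 90° to the left of the pressure-gradient force (low pressure on the right).
Rotating 135° by 90° counterclockwise gives 045° — the wind blows toward the northeast.

045°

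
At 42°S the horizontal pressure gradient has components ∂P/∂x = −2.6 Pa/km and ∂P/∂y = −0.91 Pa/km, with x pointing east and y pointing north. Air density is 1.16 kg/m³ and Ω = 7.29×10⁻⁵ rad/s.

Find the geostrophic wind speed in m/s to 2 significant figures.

24 m/s

Coriolis parameter at 42°S:
f = 2Ω sin φ = 2 × 7.29×10⁻⁵ × sin 42° = 9.76×10⁻⁵ s⁻¹
In the Southern Hemisphere f is negative: f = −9.76×10⁻⁵ s⁻¹.
Component geostrophic relations (x east, y north):
u_g = −(1/(fρ)) ∂P/∂y,  v_g = (1/(fρ)) ∂P/∂x
u_g = −(−0.91×10⁻³)/(−9.76×10⁻⁵ × 1.16) = −8.04 m/s;  v_g = (−2.6×10⁻³)/(−9.76×10⁻⁵ × 1.16) = 23.0 m/s
|V_g| = √(u_g² + v_g²) = 24.3 m/s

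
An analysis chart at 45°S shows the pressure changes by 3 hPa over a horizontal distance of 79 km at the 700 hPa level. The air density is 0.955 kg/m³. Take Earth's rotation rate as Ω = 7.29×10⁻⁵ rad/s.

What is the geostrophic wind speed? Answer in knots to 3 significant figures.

75.0 knots

Coriolis parameter at 45°S:
f = 2Ω sin φ = 2 × 7.29×10⁻⁵ × sin 45° = 1.03×10⁻⁴ s⁻¹
Pressure gradient: |∂P/∂n| = 300 Pa / 79000 m = 3.80×10⁻³ Pa/m
Geostrophic balance (pressure-gradient force = Coriolis force):
V_g = (1/(fρ)) |∂P/∂n| = 3.80×10⁻³ / (1.03×10⁻⁴ × 0.955) = 38.6 m/s
Converting: 38.6 m/s × 1.944 = 75.0 knots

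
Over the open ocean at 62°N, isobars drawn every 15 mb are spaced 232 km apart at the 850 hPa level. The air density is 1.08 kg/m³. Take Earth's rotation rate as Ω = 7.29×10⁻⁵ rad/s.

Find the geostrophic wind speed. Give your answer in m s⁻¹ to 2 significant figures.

47 m s⁻¹

Coriolis parameter at 62°N:
f = 2Ω sin φ = 2 × 7.29×10⁻⁵ × sin 62° = 1.29×10⁻⁴ s⁻¹
Pressure gradient: |∂P/∂n| = 1500 Pa / 232000 m = 6.47×10⁻³ Pa/m
Geostrophic balance (pressure-gradient force = Coriolis force):
V_g = (1/(fρ)) |∂P/∂n| = 6.47×10⁻³ / (1.29×10⁻⁴ × 1.08) = 46.5 m/s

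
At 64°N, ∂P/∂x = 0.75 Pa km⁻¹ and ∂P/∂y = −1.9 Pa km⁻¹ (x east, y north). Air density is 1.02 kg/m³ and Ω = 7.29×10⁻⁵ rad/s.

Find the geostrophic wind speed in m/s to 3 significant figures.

15.3 m/s

Coriolis parameter at 64°N:
f = 2Ω sin φ = 2 × 7.29×10⁻⁵ × sin 64° = 1.31×10⁻⁴ s⁻¹
Component geostrophic relations (x east, y north):
u_g = −(1/(fρ)) ∂P/∂y,  v_g = (1/(fρ)) ∂P/∂x
u_g = −(−1.9×10⁻³)/(1.31×10⁻⁴ × 1.02) = 14.2 m/s;  v_g = (0.75×10⁻³)/(1.31×10⁻⁴ × 1.02) = 5.61 m/s
|V_g| = √(u_g² + v_g²) = 15.3 m/s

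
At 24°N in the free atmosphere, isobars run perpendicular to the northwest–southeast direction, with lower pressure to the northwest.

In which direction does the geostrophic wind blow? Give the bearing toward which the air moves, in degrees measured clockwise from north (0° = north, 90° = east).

045°

The pressure-gradient force points toward the northwest (bearing 315°).
Geostrophic balance: in the Northern Hemisphere the Coriolis force deflects motion to the right, so the geostrophic wind blows 90° to the right of the pressure-gradient force (low pressure on the left).
Rotating 315° by 90° clockwise gives 045° — the wind blows toward the northeast.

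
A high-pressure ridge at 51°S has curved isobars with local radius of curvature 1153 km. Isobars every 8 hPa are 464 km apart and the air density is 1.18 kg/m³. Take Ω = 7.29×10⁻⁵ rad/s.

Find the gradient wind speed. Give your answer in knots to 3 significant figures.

Coriolis parameter at 51°S:
f = 2Ω sin φ = 2 × 7.29×10⁻⁵ × sin 51° = 1.13×10⁻⁴ s⁻¹
Pressure gradient: |∂P/∂n| = 800 Pa / 464000 m = 1.72×10⁻³ Pa/m
Geostrophic speed: V_g = |∂P/∂n|/(fρ) = 1.72×10⁻³/(1.13×10⁻⁴ × 1.18) = 12.9 m/s
Around a high, pressure-gradient force acts outward with centrifugal, so Coriolis balances both:
fV = (1/ρ)|∂P/∂n| + V²/R  →  V² − fR·V + fR·V_g = 0
With fR = 1.13×10⁻⁴ × 1153×10³ m = 131 m/s:
V = [fR − √((fR)² − 4 fR V_g)]/2 = [131 − √(131² − 4×131×12.9)]/2 = 14.5 m/s
Supergeostrophic (V > V_g = 12.9 m/s), as expected around a high.
Converting: 14.5 m/s × 1.944 = 28.2 knots

28.2 knots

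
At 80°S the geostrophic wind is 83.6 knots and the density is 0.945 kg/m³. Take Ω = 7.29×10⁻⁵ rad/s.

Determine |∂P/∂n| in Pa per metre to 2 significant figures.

Coriolis parameter at 80°S:
f = 2Ω sin φ = 2 × 7.29×10⁻⁵ × sin 80° = 1.44×10⁻⁴ s⁻¹
Wind speed in SI: 83.6 knots = 43.0 m/s
Geostrophic balance rearranged: |∂P/∂n| = f ρ V_g
|∂P/∂n| = 1.44×10⁻⁴ × 0.945 × 43.0 = 5.84×10⁻³ Pa/m

5.8×10⁻³ Pa/m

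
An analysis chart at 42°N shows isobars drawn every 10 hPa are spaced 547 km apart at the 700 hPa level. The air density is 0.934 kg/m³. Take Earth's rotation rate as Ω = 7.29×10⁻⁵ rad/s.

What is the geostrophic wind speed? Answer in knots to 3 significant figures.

Coriolis parameter at 42°N:
f = 2Ω sin φ = 2 × 7.29×10⁻⁵ × sin 42° = 9.76×10⁻⁵ s⁻¹
Pressure gradient: |∂P/∂n| = 1000 Pa / 547000 m = 1.83×10⁻³ Pa/m
Geostrophic balance (pressure-gradient force = Coriolis force):
V_g = (1/(fρ)) |∂P/∂n| = 1.83×10⁻³ / (9.76×10⁻⁵ × 0.934) = 20.1 m/s
Converting: 20.1 m/s × 1.944 = 39.0 knots

39.0 knots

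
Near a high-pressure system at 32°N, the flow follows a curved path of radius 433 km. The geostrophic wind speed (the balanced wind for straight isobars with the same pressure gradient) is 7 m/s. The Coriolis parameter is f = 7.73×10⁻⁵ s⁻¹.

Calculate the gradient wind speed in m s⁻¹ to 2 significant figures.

Around a high, pressure-gradient force acts outward with centrifugal, so Coriolis balances both:
fV = (1/ρ)|∂P/∂n| + V²/R  →  V² − fR·V + fR·V_g = 0
With fR = 7.73×10⁻⁵ × 433×10³ m = 33.5 m/s:
V = [fR − √((fR)² − 4 fR V_g)]/2 = [33.5 − √(33.5² − 4×33.5×7)]/2 = 9.97 m/s
Supergeostrophic (V > V_g = 7 m/s), as expected around a high.

10.0 m s⁻¹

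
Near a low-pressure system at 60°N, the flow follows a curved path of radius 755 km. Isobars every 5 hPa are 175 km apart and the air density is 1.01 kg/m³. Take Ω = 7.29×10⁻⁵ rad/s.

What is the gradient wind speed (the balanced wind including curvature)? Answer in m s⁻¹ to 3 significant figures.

Coriolis parameter at 60°N:
f = 2Ω sin φ = 2 × 7.29×10⁻⁵ × sin 60° = 1.26×10⁻⁴ s⁻¹
Pressure gradient: |∂P/∂n| = 500 Pa / 175000 m = 2.86×10⁻³ Pa/m
Geostrophic speed: V_g = |∂P/∂n|/(fρ) = 2.86×10⁻³/(1.26×10⁻⁴ × 1.01) = 22.4 m/s
Around a low, centrifugal force acts outward with Coriolis, so pressure-gradient force balances both:
(1/ρ)|∂P/∂n| = fV + V²/R  →  V² + fR·V − fR·V_g = 0
With fR = 1.26×10⁻⁴ × 755×10³ m = 95.3 m/s:
V = [−fR + √((fR)² + 4 fR V_g)]/2 = [−95.3 + √(95.3² + 4×95.3×22.4)]/2 = 18.7 m/s
Subgeostrophic (V < V_g = 22.4 m/s), as expected around a low.

18.7 m s⁻¹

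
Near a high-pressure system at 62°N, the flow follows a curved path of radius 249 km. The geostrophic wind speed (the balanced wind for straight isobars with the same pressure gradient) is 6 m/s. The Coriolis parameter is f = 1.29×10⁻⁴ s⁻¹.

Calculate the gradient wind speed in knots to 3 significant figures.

15.5 knots

Around a high, pressure-gradient force acts outward with centrifugal, so Coriolis balances both:
fV = (1/ρ)|∂P/∂n| + V²/R  →  V² − fR·V + fR·V_g = 0
With fR = 1.29×10⁻⁴ × 249×10³ m = 32.1 m/s:
V = [fR − √((fR)² − 4 fR V_g)]/2 = [32.1 − √(32.1² − 4×32.1×6)]/2 = 7.99 m/s
Supergeostrophic (V > V_g = 6 m/s), as expected around a high.
Converting: 7.99 m/s × 1.944 = 15.5 knots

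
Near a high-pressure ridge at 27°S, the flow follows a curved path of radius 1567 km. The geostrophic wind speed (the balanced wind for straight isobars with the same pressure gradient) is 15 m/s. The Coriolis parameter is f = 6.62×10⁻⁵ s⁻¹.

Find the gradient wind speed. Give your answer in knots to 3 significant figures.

Around a high, pressure-gradient force acts outward with centrifugal, so Coriolis balances both:
fV = (1/ρ)|∂P/∂n| + V²/R  →  V² − fR·V + fR·V_g = 0
With fR = 6.62×10⁻⁵ × 1567×10³ m = 104 m/s:
V = [fR − √((fR)² − 4 fR V_g)]/2 = [104 − √(104² − 4×104×15)]/2 = 18.2 m/s
Supergeostrophic (V > V_g = 15 m/s), as expected around a high.
Converting: 18.2 m/s × 1.944 = 35.4 knots

35.4 knots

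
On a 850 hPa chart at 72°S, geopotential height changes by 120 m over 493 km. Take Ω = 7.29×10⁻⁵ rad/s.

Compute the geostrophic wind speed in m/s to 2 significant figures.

Coriolis parameter at 72°S:
f = 2Ω sin φ = 2 × 7.29×10⁻⁵ × sin 72° = 1.39×10⁻⁴ s⁻¹
Height gradient: |∂Z/∂n| = 120 m / 493000 m = 2.43×10⁻⁴
On a pressure surface, geostrophic balance gives V_g = (g/f)|∂Z/∂n|:
V_g = 9.81 × 2.43×10⁻⁴ / 1.39×10⁻⁴ = 17.2 m/s

17 m/s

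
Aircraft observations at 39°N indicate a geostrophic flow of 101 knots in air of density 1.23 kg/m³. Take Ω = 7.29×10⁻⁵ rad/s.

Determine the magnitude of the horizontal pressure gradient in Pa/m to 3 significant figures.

5.86×10⁻³ Pa/m

Coriolis parameter at 39°N:
f = 2Ω sin φ = 2 × 7.29×10⁻⁵ × sin 39° = 9.18×10⁻⁵ s⁻¹
Wind speed in SI: 101 knots = 52.0 m/s
Geostrophic balance rearranged: |∂P/∂n| = f ρ V_g
|∂P/∂n| = 9.18×10⁻⁵ × 1.23 × 52.0 = 5.86×10⁻³ Pa/m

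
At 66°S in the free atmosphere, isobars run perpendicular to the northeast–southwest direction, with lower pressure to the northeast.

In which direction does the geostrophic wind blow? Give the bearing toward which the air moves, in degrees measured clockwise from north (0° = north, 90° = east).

The pressure-gradient force points toward the northeast (bearing 045°).
Geostrophic balance: in the Southern Hemisphere the Coriolis force deflects motion to the left, so the geostrophic wind blows 90° to the left of the pressure-gradient force (low pressure on the right).
Rotating 045° by 90° counterclockwise gives 315° — the wind blows toward the northwest.

315°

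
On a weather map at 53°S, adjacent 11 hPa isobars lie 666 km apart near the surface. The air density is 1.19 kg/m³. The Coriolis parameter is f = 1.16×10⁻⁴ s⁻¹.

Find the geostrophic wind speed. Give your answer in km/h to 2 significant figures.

43 km/h

Pressure gradient: |∂P/∂n| = 1100 Pa / 666000 m = 1.65×10⁻³ Pa/m
Geostrophic balance (pressure-gradient force = Coriolis force):
V_g = (1/(fρ)) |∂P/∂n| = 1.65×10⁻³ / (1.16×10⁻⁴ × 1.19) = 12.0 m/s
Converting: 12.0 m/s × 3.6 = 43 km/h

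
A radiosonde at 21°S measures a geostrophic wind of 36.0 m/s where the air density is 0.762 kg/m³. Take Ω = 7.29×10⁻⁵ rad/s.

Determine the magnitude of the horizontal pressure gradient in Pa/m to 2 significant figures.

Coriolis parameter at 21°S:
f = 2Ω sin φ = 2 × 7.29×10⁻⁵ × sin 21° = 5.23×10⁻⁵ s⁻¹
Geostrophic balance rearranged: |∂P/∂n| = f ρ V_g
|∂P/∂n| = 5.23×10⁻⁵ × 0.762 × 36.0 = 1.43×10⁻³ Pa/m

1.4×10⁻³ Pa/m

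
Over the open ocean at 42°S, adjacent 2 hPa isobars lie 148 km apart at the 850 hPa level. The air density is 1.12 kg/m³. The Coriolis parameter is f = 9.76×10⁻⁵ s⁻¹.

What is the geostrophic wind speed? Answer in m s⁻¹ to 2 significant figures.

12 m s⁻¹

Pressure gradient: |∂P/∂n| = 200 Pa / 148000 m = 1.35×10⁻³ Pa/m
Geostrophic balance (pressure-gradient force = Coriolis force):
V_g = (1/(fρ)) |∂P/∂n| = 1.35×10⁻³ / (9.76×10⁻⁵ × 1.12) = 12.4 m/s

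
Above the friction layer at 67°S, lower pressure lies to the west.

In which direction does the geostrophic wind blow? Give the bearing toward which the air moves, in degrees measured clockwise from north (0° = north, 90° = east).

180°

The pressure-gradient force points toward the west (bearing 270°).
Geostrophic balance: in the Southern Hemisphere the Coriolis force deflects motion to the left, so the geostrophic wind blows 90° to the left of the pressure-gradient force (low pressure on the right).
Rotating 270° by 90° counterclockwise gives 180° — the wind blows toward the south.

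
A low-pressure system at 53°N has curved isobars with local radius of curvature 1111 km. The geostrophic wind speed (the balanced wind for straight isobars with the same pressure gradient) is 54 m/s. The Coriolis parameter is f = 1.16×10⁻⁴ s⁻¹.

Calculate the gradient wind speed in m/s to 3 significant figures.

41.0 m/s

Around a low, centrifugal force acts outward with Coriolis, so pressure-gradient force balances both:
(1/ρ)|∂P/∂n| = fV + V²/R  →  V² + fR·V − fR·V_g = 0
With fR = 1.16×10⁻⁴ × 1111×10³ m = 129 m/s:
V = [−fR + √((fR)² + 4 fR V_g)]/2 = [−129 + √(129² + 4×129×54)]/2 = 41 m/s
Subgeostrophic (V < V_g = 54 m/s), as expected around a low.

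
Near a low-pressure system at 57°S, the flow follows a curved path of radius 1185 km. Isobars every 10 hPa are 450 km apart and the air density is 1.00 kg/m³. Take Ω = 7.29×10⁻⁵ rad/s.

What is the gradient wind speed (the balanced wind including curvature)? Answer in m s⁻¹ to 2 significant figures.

Coriolis parameter at 57°S:
f = 2Ω sin φ = 2 × 7.29×10⁻⁵ × sin 57° = 1.22×10⁻⁴ s⁻¹
Pressure gradient: |∂P/∂n| = 1000 Pa / 450000 m = 2.22×10⁻³ Pa/m
Geostrophic speed: V_g = |∂P/∂n|/(fρ) = 2.22×10⁻³/(1.22×10⁻⁴ × 1.00) = 18.2 m/s
Around a low, centrifugal force acts outward with Coriolis, so pressure-gradient force balances both:
(1/ρ)|∂P/∂n| = fV + V²/R  →  V² + fR·V − fR·V_g = 0
With fR = 1.22×10⁻⁴ × 1185×10³ m = 145 m/s:
V = [−fR + √((fR)² + 4 fR V_g)]/2 = [−145 + √(145² + 4×145×18.2)]/2 = 16.3 m/s
Subgeostrophic (V < V_g = 18.2 m/s), as expected around a low.

16 m s⁻¹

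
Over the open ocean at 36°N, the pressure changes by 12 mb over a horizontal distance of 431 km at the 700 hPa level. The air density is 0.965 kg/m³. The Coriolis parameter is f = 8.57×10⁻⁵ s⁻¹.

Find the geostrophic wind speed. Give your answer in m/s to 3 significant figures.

Pressure gradient: |∂P/∂n| = 1200 Pa / 431000 m = 2.78×10⁻³ Pa/m
Geostrophic balance (pressure-gradient force = Coriolis force):
V_g = (1/(fρ)) |∂P/∂n| = 2.78×10⁻³ / (8.57×10⁻⁵ × 0.965) = 33.7 m/s

33.7 m/s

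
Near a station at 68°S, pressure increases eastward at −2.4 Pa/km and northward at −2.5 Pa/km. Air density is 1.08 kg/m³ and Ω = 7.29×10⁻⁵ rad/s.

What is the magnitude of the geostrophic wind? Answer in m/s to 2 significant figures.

24 m/s

Coriolis parameter at 68°S:
f = 2Ω sin φ = 2 × 7.29×10⁻⁵ × sin 68° = 1.35×10⁻⁴ s⁻¹
In the Southern Hemisphere f is negative: f = −1.35×10⁻⁴ s⁻¹.
Component geostrophic relations (x east, y north):
u_g = −(1/(fρ)) ∂P/∂y,  v_g = (1/(fρ)) ∂P/∂x
u_g = −(−2.5×10⁻³)/(−1.35×10⁻⁴ × 1.08) = −17.1 m/s;  v_g = (−2.4×10⁻³)/(−1.35×10⁻⁴ × 1.08) = 16.4 m/s
|V_g| = √(u_g² + v_g²) = 23.7 m/s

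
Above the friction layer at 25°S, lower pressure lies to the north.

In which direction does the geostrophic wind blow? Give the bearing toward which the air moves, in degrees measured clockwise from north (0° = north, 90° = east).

270°

The pressure-gradient force points toward the north (bearing 000°).
Geostrophic balance: in the Southern Hemisphere the Coriolis force deflects motion to the left, so the geostrophic wind blows 90° to the left of the pressure-gradient force (low pressure on the right).
Rotating 000° by 90° counterclockwise gives 270° — the wind blows toward the west.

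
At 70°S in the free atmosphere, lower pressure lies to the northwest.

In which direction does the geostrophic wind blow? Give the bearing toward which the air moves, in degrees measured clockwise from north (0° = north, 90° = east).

The pressure-gradient force points toward the northwest (bearing 315°).
Geostrophic balance: in the Southern Hemisphere the Coriolis force deflects motion to the left, so the geostrophic wind blows 90° to the left of the pressure-gradient force (low pressure on the right).
Rotating 315° by 90° counterclockwise gives 225° — the wind blows toward the southwest.

225°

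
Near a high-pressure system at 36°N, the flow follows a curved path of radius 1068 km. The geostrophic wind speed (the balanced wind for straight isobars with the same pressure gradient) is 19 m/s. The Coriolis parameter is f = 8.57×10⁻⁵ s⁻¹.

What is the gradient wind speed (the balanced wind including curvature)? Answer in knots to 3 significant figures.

52.3 knots

Around a high, pressure-gradient force acts outward with centrifugal, so Coriolis balances both:
fV = (1/ρ)|∂P/∂n| + V²/R  →  V² − fR·V + fR·V_g = 0
With fR = 8.57×10⁻⁵ × 1068×10³ m = 91.5 m/s:
V = [fR − √((fR)² − 4 fR V_g)]/2 = [91.5 − √(91.5² − 4×91.5×19)]/2 = 26.9 m/s
Supergeostrophic (V > V_g = 19 m/s), as expected around a high.
Converting: 26.9 m/s × 1.944 = 52.3 knots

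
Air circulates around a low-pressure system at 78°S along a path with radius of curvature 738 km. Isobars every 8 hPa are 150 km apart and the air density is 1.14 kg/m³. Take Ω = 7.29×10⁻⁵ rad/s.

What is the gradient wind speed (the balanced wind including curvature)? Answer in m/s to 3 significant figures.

26.3 m/s

Coriolis parameter at 78°S:
f = 2Ω sin φ = 2 × 7.29×10⁻⁵ × sin 78° = 1.43×10⁻⁴ s⁻¹
Pressure gradient: |∂P/∂n| = 800 Pa / 150000 m = 5.33×10⁻³ Pa/m
Geostrophic speed: V_g = |∂P/∂n|/(fρ) = 5.33×10⁻³/(1.43×10⁻⁴ × 1.14) = 32.8 m/s
Around a low, centrifugal force acts outward with Coriolis, so pressure-gradient force balances both:
(1/ρ)|∂P/∂n| = fV + V²/R  →  V² + fR·V − fR·V_g = 0
With fR = 1.43×10⁻⁴ × 738×10³ m = 105 m/s:
V = [−fR + √((fR)² + 4 fR V_g)]/2 = [−105 + √(105² + 4×105×32.8)]/2 = 26.3 m/s
Subgeostrophic (V < V_g = 32.8 m/s), as expected around a low.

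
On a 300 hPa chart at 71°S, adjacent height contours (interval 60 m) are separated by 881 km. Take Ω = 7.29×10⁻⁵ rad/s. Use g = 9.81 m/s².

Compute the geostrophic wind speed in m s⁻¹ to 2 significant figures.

Coriolis parameter at 71°S:
f = 2Ω sin φ = 2 × 7.29×10⁻⁵ × sin 71° = 1.38×10⁻⁴ s⁻¹
Height gradient: |∂Z/∂n| = 60 m / 881000 m = 6.81×10⁻⁵
On a pressure surface, geostrophic balance gives V_g = (g/f)|∂Z/∂n|:
V_g = 9.81 × 6.81×10⁻⁵ / 1.38×10⁻⁴ = 4.85 m/s

4.8 m s⁻¹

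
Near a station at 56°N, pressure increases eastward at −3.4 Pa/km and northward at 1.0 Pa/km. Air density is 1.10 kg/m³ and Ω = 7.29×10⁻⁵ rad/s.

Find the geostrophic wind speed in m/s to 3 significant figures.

26.7 m/s

Coriolis parameter at 56°N:
f = 2Ω sin φ = 2 × 7.29×10⁻⁵ × sin 56° = 1.21×10⁻⁴ s⁻¹
Component geostrophic relations (x east, y north):
u_g = −(1/(fρ)) ∂P/∂y,  v_g = (1/(fρ)) ∂P/∂x
u_g = −(1.0×10⁻³)/(1.21×10⁻⁴ × 1.10) = −7.52 m/s;  v_g = (−3.4×10⁻³)/(1.21×10⁻⁴ × 1.10) = −25.6 m/s
|V_g| = √(u_g² + v_g²) = 26.7 m/s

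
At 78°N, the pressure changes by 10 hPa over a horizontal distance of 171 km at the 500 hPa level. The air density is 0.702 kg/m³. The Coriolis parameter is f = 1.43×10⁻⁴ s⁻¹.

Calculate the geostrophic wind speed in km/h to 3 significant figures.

210 km/h

Pressure gradient: |∂P/∂n| = 1000 Pa / 171000 m = 5.85×10⁻³ Pa/m
Geostrophic balance (pressure-gradient force = Coriolis force):
V_g = (1/(fρ)) |∂P/∂n| = 5.85×10⁻³ / (1.43×10⁻⁴ × 0.702) = 58.3 m/s
Converting: 58.3 m/s × 3.6 = 210 km/h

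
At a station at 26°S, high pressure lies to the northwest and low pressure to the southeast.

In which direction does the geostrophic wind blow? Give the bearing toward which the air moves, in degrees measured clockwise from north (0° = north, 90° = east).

045°

The pressure-gradient force points toward the southeast (bearing 135°).
Geostrophic balance: in the Southern Hemisphere the Coriolis force deflects motion to the left, so the geostrophic wind blows 90° to the left of the pressure-gradient force (low pressure on the right).
Rotating 135° by 90° counterclockwise gives 045° — the wind blows toward the northeast.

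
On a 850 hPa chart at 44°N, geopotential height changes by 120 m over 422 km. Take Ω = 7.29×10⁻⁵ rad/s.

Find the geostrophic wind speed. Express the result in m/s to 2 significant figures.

28 m/s

Coriolis parameter at 44°N:
f = 2Ω sin φ = 2 × 7.29×10⁻⁵ × sin 44° = 1.01×10⁻⁴ s⁻¹
Height gradient: |∂Z/∂n| = 120 m / 422000 m = 2.84×10⁻⁴
On a pressure surface, geostrophic balance gives V_g = (g/f)|∂Z/∂n|:
V_g = 9.81 × 2.84×10⁻⁴ / 1.01×10⁻⁴ = 27.5 m/s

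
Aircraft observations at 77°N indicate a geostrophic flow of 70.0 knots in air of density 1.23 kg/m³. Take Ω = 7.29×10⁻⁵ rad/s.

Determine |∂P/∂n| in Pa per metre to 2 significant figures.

Coriolis parameter at 77°N:
f = 2Ω sin φ = 2 × 7.29×10⁻⁵ × sin 77° = 1.42×10⁻⁴ s⁻¹
Wind speed in SI: 70.0 knots = 36.0 m/s
Geostrophic balance rearranged: |∂P/∂n| = f ρ V_g
|∂P/∂n| = 1.42×10⁻⁴ × 1.23 × 36.0 = 6.29×10⁻³ Pa/m

6.3×10⁻³ Pa/m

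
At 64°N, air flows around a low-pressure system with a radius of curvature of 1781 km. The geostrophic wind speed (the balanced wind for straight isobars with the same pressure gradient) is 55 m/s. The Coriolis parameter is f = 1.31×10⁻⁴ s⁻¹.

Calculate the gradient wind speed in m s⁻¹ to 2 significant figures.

Around a low, centrifugal force acts outward with Coriolis, so pressure-gradient force balances both:
(1/ρ)|∂P/∂n| = fV + V²/R  →  V² + fR·V − fR·V_g = 0
With fR = 1.31×10⁻⁴ × 1781×10³ m = 233 m/s:
V = [−fR + √((fR)² + 4 fR V_g)]/2 = [−233 + √(233² + 4×233×55)]/2 = 46 m/s
Subgeostrophic (V < V_g = 55 m/s), as expected around a low.

46 m s⁻¹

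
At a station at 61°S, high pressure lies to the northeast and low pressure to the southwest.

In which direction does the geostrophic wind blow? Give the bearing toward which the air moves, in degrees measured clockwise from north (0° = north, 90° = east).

135°

The pressure-gradient force points toward the southwest (bearing 225°).
Geostrophic balance: in the Southern Hemisphere the Coriolis force deflects motion to the left, so the geostrophic wind blows 90° to the left of the pressure-gradient force (low pressure on the right).
Rotating 225° by 90° counterclockwise gives 135° — the wind blows toward the southeast.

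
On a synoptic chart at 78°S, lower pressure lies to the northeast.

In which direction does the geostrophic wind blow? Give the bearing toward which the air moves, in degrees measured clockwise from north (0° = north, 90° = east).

315°

The pressure-gradient force points toward the northeast (bearing 045°).
Geostrophic balance: in the Southern Hemisphere the Coriolis force deflects motion to the left, so the geostrophic wind blows 90° to the left of the pressure-gradient force (low pressure on the right).
Rotating 045° by 90° counterclockwise gives 315° — the wind blows toward the northwest.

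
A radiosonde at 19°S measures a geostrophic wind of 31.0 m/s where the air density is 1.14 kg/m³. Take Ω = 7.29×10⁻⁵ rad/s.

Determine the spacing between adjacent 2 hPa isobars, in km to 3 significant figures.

Coriolis parameter at 19°S:
f = 2Ω sin φ = 2 × 7.29×10⁻⁵ × sin 19° = 4.75×10⁻⁵ s⁻¹
Geostrophic balance rearranged: |∂P/∂n| = f ρ V_g
|∂P/∂n| = 4.75×10⁻⁵ × 1.14 × 31.0 = 1.68×10⁻³ Pa/m
Isobar spacing: Δn = ΔP/|∂P/∂n| = 200 Pa / 1.68×10⁻³ Pa/m = 119224 m ≈ 119 km

119 km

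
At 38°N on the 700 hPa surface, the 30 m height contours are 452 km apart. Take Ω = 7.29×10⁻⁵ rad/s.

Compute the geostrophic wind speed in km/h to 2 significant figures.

26 km/h

Coriolis parameter at 38°N:
f = 2Ω sin φ = 2 × 7.29×10⁻⁵ × sin 38° = 8.98×10⁻⁵ s⁻¹
Height gradient: |∂Z/∂n| = 30 m / 452000 m = 6.64×10⁻⁵
On a pressure surface, geostrophic balance gives V_g = (g/f)|∂Z/∂n|:
V_g = 9.81 × 6.64×10⁻⁵ / 8.98×10⁻⁵ = 7.25 m/s
Converting: 7.25 m/s × 3.6 = 26 km/h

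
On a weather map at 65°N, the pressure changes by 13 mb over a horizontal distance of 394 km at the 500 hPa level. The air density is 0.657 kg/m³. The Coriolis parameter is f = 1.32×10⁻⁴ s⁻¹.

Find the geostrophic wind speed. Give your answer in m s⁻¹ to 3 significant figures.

Pressure gradient: |∂P/∂n| = 1300 Pa / 394000 m = 3.30×10⁻³ Pa/m
Geostrophic balance (pressure-gradient force = Coriolis force):
V_g = (1/(fρ)) |∂P/∂n| = 3.30×10⁻³ / (1.32×10⁻⁴ × 0.657) = 38.0 m/s

38.0 m s⁻¹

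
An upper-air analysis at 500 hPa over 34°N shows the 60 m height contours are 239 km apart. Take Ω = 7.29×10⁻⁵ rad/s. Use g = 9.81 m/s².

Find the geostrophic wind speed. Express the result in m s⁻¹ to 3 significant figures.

Coriolis parameter at 34°N:
f = 2Ω sin φ = 2 × 7.29×10⁻⁵ × sin 34° = 8.15×10⁻⁵ s⁻¹
Height gradient: |∂Z/∂n| = 60 m / 239000 m = 2.51×10⁻⁴
On a pressure surface, geostrophic balance gives V_g = (g/f)|∂Z/∂n|:
V_g = 9.81 × 2.51×10⁻⁴ / 8.15×10⁻⁵ = 30.2 m/s

30.2 m s⁻¹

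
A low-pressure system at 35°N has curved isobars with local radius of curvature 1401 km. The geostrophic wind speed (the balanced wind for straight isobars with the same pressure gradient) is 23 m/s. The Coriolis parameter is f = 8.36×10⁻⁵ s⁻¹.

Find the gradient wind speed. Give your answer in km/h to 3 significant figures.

Around a low, centrifugal force acts outward with Coriolis, so pressure-gradient force balances both:
(1/ρ)|∂P/∂n| = fV + V²/R  →  V² + fR·V − fR·V_g = 0
With fR = 8.36×10⁻⁵ × 1401×10³ m = 117 m/s:
V = [−fR + √((fR)² + 4 fR V_g)]/2 = [−117 + √(117² + 4×117×23)]/2 = 19.7 m/s
Subgeostrophic (V < V_g = 23 m/s), as expected around a low.
Converting: 19.7 m/s × 3.6 = 70.9 km/h

70.9 km/h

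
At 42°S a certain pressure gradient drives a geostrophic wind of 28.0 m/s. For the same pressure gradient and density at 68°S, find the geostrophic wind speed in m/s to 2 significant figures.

With the same pressure gradient and density, V_g ∝ 1/f ∝ 1/sin φ.
V₂ = V₁ · sin φ₁ / sin φ₂ = 28.0 × sin 42° / sin 68°
V₂ = 28.0 × 0.6691/0.9272 = 20 m/s

20 m/s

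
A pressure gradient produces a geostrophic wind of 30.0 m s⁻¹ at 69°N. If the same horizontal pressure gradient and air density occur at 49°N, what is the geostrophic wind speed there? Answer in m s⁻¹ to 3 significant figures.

37.1 m s⁻¹

With the same pressure gradient and density, V_g ∝ 1/f ∝ 1/sin φ.
V₂ = V₁ · sin φ₁ / sin φ₂ = 30.0 × sin 69° / sin 49°
V₂ = 30.0 × 0.9336/0.7547 = 37.1 m s⁻¹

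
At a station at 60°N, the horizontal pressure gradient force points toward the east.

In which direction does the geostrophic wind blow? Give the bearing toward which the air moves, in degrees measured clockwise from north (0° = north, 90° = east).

The pressure-gradient force points toward the east (bearing 090°).
Geostrophic balance: in the Northern Hemisphere the Coriolis force deflects motion to the right, so the geostrophic wind blows 90° to the right of the pressure-gradient force (low pressure on the left).
Rotating 090° by 90° clockwise gives 180° — the wind blows toward the south.

180°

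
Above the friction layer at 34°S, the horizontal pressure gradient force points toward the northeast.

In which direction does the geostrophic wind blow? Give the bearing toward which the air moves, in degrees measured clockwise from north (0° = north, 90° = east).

The pressure-gradient force points toward the northeast (bearing 045°).
Geostrophic balance: in the Southern Hemisphere the Coriolis force deflects motion to the left, so the geostrophic wind blows 90° to the left of the pressure-gradient force (low pressure on the right).
Rotating 045° by 90° counterclockwise gives 315° — the wind blows toward the northwest.

315°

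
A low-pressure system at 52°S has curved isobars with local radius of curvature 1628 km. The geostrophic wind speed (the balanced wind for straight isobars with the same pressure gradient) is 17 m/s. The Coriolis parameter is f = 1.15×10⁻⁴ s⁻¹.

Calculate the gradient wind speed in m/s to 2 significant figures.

16 m/s

Around a low, centrifugal force acts outward with Coriolis, so pressure-gradient force balances both:
(1/ρ)|∂P/∂n| = fV + V²/R  →  V² + fR·V − fR·V_g = 0
With fR = 1.15×10⁻⁴ × 1628×10³ m = 187 m/s:
V = [−fR + √((fR)² + 4 fR V_g)]/2 = [−187 + √(187² + 4×187×17)]/2 = 15.7 m/s
Subgeostrophic (V < V_g = 17 m/s), as expected around a low.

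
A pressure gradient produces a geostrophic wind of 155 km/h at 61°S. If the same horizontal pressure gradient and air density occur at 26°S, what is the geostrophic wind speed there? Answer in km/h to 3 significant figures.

309 km/h

With the same pressure gradient and density, V_g ∝ 1/f ∝ 1/sin φ.
V₂ = V₁ · sin φ₁ / sin φ₂ = 155 × sin 61° / sin 26°
V₂ = 155 × 0.8746/0.4384 = 309 km/h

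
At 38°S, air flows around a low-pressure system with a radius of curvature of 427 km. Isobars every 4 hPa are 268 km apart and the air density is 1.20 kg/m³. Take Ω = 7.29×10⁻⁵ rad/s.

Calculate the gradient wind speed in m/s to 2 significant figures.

Coriolis parameter at 38°S:
f = 2Ω sin φ = 2 × 7.29×10⁻⁵ × sin 38° = 8.98×10⁻⁵ s⁻¹
Pressure gradient: |∂P/∂n| = 400 Pa / 268000 m = 1.49×10⁻³ Pa/m
Geostrophic speed: V_g = |∂P/∂n|/(fρ) = 1.49×10⁻³/(8.98×10⁻⁵ × 1.20) = 13.9 m/s
Around a low, centrifugal force acts outward with Coriolis, so pressure-gradient force balances both:
(1/ρ)|∂P/∂n| = fV + V²/R  →  V² + fR·V − fR·V_g = 0
With fR = 8.98×10⁻⁵ × 427×10³ m = 38.3 m/s:
V = [−fR + √((fR)² + 4 fR V_g)]/2 = [−38.3 + √(38.3² + 4×38.3×13.9)]/2 = 10.8 m/s
Subgeostrophic (V < V_g = 13.9 m/s), as expected around a low.

11 m/s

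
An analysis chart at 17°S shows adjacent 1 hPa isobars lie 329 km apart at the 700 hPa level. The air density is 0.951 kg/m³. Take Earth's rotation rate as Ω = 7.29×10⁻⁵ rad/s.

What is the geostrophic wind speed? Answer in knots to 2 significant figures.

15 knots

Coriolis parameter at 17°S:
f = 2Ω sin φ = 2 × 7.29×10⁻⁵ × sin 17° = 4.26×10⁻⁵ s⁻¹
Pressure gradient: |∂P/∂n| = 100 Pa / 329000 m = 3.04×10⁻⁴ Pa/m
Geostrophic balance (pressure-gradient force = Coriolis force):
V_g = (1/(fρ)) |∂P/∂n| = 3.04×10⁻⁴ / (4.26×10⁻⁵ × 0.951) = 7.50 m/s
Converting: 7.50 m/s × 1.944 = 15 knots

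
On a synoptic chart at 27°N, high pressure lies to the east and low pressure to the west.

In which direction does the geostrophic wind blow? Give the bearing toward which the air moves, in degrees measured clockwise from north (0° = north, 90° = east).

000°

The pressure-gradient force points toward the west (bearing 270°).
Geostrophic balance: in the Northern Hemisphere the Coriolis force deflects motion to the right, so the geostrophic wind blows 90° to the right of the pressure-gradient force (low pressure on the left).
Rotating 270° by 90° clockwise gives 000° — the wind blows toward the north.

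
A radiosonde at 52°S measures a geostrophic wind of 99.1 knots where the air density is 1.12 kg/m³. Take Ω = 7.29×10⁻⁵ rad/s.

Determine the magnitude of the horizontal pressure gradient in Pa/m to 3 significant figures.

Coriolis parameter at 52°S:
f = 2Ω sin φ = 2 × 7.29×10⁻⁵ × sin 52° = 1.15×10⁻⁴ s⁻¹
Wind speed in SI: 99.1 knots = 51.0 m/s
Geostrophic balance rearranged: |∂P/∂n| = f ρ V_g
|∂P/∂n| = 1.15×10⁻⁴ × 1.12 × 51.0 = 6.56×10⁻³ Pa/m

6.56×10⁻³ Pa/m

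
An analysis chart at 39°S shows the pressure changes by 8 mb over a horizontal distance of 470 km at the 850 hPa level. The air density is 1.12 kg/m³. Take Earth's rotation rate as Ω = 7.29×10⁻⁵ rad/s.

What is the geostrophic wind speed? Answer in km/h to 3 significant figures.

Coriolis parameter at 39°S:
f = 2Ω sin φ = 2 × 7.29×10⁻⁵ × sin 39° = 9.18×10⁻⁵ s⁻¹
Pressure gradient: |∂P/∂n| = 800 Pa / 470000 m = 1.70×10⁻³ Pa/m
Geostrophic balance (pressure-gradient force = Coriolis force):
V_g = (1/(fρ)) |∂P/∂n| = 1.70×10⁻³ / (9.18×10⁻⁵ × 1.12) = 16.6 m/s
Converting: 16.6 m/s × 3.6 = 59.6 km/h

59.6 km/h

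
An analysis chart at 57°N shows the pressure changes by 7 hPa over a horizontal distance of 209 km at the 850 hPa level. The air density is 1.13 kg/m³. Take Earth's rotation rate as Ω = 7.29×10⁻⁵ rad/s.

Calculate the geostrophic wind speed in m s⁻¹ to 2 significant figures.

Coriolis parameter at 57°N:
f = 2Ω sin φ = 2 × 7.29×10⁻⁵ × sin 57° = 1.22×10⁻⁴ s⁻¹
Pressure gradient: |∂P/∂n| = 700 Pa / 209000 m = 3.35×10⁻³ Pa/m
Geostrophic balance (pressure-gradient force = Coriolis force):
V_g = (1/(fρ)) |∂P/∂n| = 3.35×10⁻³ / (1.22×10⁻⁴ × 1.13) = 24.2 m/s

24 m s⁻¹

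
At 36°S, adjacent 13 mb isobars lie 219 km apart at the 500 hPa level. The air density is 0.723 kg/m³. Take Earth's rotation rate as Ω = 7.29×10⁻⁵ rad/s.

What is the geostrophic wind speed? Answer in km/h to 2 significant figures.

Coriolis parameter at 36°S:
f = 2Ω sin φ = 2 × 7.29×10⁻⁵ × sin 36° = 8.57×10⁻⁵ s⁻¹
Pressure gradient: |∂P/∂n| = 1300 Pa / 219000 m = 5.94×10⁻³ Pa/m
Geostrophic balance (pressure-gradient force = Coriolis force):
V_g = (1/(fρ)) |∂P/∂n| = 5.94×10⁻³ / (8.57×10⁻⁵ × 0.723) = 95.8 m/s
Converting: 95.8 m/s × 3.6 = 340 km/h

340 km/h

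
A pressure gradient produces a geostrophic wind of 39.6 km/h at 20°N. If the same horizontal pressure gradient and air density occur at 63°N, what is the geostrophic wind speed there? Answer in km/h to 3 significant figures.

With the same pressure gradient and density, V_g ∝ 1/f ∝ 1/sin φ.
V₂ = V₁ · sin φ₁ / sin φ₂ = 39.6 × sin 20° / sin 63°
V₂ = 39.6 × 0.3420/0.8910 = 15.2 km/h

15.2 km/h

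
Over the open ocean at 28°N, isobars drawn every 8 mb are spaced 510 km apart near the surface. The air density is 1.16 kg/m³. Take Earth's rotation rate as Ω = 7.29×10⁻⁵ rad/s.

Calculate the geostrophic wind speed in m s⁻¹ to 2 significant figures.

20 m s⁻¹

Coriolis parameter at 28°N:
f = 2Ω sin φ = 2 × 7.29×10⁻⁵ × sin 28° = 6.84×10⁻⁵ s⁻¹
Pressure gradient: |∂P/∂n| = 800 Pa / 510000 m = 1.57×10⁻³ Pa/m
Geostrophic balance (pressure-gradient force = Coriolis force):
V_g = (1/(fρ)) |∂P/∂n| = 1.57×10⁻³ / (6.84×10⁻⁵ × 1.16) = 19.8 m/s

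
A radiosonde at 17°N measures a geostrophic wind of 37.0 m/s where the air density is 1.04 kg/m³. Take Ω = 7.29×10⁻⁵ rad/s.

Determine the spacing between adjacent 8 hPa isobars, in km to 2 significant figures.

490 km

Coriolis parameter at 17°N:
f = 2Ω sin φ = 2 × 7.29×10⁻⁵ × sin 17° = 4.26×10⁻⁵ s⁻¹
Geostrophic balance rearranged: |∂P/∂n| = f ρ V_g
|∂P/∂n| = 4.26×10⁻⁵ × 1.04 × 37.0 = 1.64×10⁻³ Pa/m
Isobar spacing: Δn = ΔP/|∂P/∂n| = 800 Pa / 1.64×10⁻³ Pa/m = 487710 m ≈ 490 km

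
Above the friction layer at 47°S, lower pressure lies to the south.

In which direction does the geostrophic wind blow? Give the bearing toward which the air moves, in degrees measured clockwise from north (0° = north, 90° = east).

090°

The pressure-gradient force points toward the south (bearing 180°).
Geostrophic balance: in the Southern Hemisphere the Coriolis force deflects motion to the left, so the geostrophic wind blows 90° to the left of the pressure-gradient force (low pressure on the right).
Rotating 180° by 90° counterclockwise gives 090° — the wind blows toward the east.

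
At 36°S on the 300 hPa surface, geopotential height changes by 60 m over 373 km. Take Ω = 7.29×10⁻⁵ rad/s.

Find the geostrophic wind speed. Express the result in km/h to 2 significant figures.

Coriolis parameter at 36°S:
f = 2Ω sin φ = 2 × 7.29×10⁻⁵ × sin 36° = 8.57×10⁻⁵ s⁻¹
Height gradient: |∂Z/∂n| = 60 m / 373000 m = 1.61×10⁻⁴
On a pressure surface, geostrophic balance gives V_g = (g/f)|∂Z/∂n|:
V_g = 9.81 × 1.61×10⁻⁴ / 8.57×10⁻⁵ = 18.4 m/s
Converting: 18.4 m/s × 3.6 = 66 km/h

66 km/h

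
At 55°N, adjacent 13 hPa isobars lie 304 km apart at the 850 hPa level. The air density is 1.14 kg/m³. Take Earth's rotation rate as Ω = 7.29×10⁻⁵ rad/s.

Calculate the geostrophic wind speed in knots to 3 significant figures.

61.1 knots

Coriolis parameter at 55°N:
f = 2Ω sin φ = 2 × 7.29×10⁻⁵ × sin 55° = 1.19×10⁻⁴ s⁻¹
Pressure gradient: |∂P/∂n| = 1300 Pa / 304000 m = 4.28×10⁻³ Pa/m
Geostrophic balance (pressure-gradient force = Coriolis force):
V_g = (1/(fρ)) |∂P/∂n| = 4.28×10⁻³ / (1.19×10⁻⁴ × 1.14) = 31.4 m/s
Converting: 31.4 m/s × 1.944 = 61.1 knots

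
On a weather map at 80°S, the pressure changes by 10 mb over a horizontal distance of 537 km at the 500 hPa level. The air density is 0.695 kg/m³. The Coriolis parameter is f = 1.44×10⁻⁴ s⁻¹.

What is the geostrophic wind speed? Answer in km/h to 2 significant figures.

67 km/h

Pressure gradient: |∂P/∂n| = 1000 Pa / 537000 m = 1.86×10⁻³ Pa/m
Geostrophic balance (pressure-gradient force = Coriolis force):
V_g = (1/(fρ)) |∂P/∂n| = 1.86×10⁻³ / (1.44×10⁻⁴ × 0.695) = 18.6 m/s
Converting: 18.6 m/s × 3.6 = 67 km/h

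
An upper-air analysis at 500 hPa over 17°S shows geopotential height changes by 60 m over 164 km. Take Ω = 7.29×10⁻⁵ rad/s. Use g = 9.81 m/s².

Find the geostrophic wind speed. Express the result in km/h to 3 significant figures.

Coriolis parameter at 17°S:
f = 2Ω sin φ = 2 × 7.29×10⁻⁵ × sin 17° = 4.26×10⁻⁵ s⁻¹
Height gradient: |∂Z/∂n| = 60 m / 164000 m = 3.66×10⁻⁴
On a pressure surface, geostrophic balance gives V_g = (g/f)|∂Z/∂n|:
V_g = 9.81 × 3.66×10⁻⁴ / 4.26×10⁻⁵ = 84.2 m/s
Converting: 84.2 m/s × 3.6 = 303 km/h

303 km/h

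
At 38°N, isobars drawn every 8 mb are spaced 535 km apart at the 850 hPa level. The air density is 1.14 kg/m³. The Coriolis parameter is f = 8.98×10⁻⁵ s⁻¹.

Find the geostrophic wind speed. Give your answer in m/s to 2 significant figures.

Pressure gradient: |∂P/∂n| = 800 Pa / 535000 m = 1.50×10⁻³ Pa/m
Geostrophic balance (pressure-gradient force = Coriolis force):
V_g = (1/(fρ)) |∂P/∂n| = 1.50×10⁻³ / (8.98×10⁻⁵ × 1.14) = 14.6 m/s

15 m/s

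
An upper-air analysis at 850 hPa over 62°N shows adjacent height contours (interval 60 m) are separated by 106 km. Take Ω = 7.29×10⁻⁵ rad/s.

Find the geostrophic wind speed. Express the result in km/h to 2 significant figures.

Coriolis parameter at 62°N:
f = 2Ω sin φ = 2 × 7.29×10⁻⁵ × sin 62° = 1.29×10⁻⁴ s⁻¹
Height gradient: |∂Z/∂n| = 60 m / 106000 m = 5.66×10⁻⁴
On a pressure surface, geostrophic balance gives V_g = (g/f)|∂Z/∂n|:
V_g = 9.81 × 5.66×10⁻⁴ / 1.29×10⁻⁴ = 43.1 m/s
Converting: 43.1 m/s × 3.6 = 160 km/h

160 km/h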